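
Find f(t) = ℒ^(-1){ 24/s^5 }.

Since L{t^4} = 4!/s^5 = 24/s^5, the inverse is t^4.

f(t) = t^4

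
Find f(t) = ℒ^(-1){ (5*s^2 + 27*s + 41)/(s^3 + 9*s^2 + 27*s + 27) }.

f(t) = 5*t^2*exp(-3*t)/2 - 3*t*exp(-3*t) + 5*exp(-3*t)

Factor the denominator: s^3 + 9*s^2 + 27*s + 27 = (s + 3)^3.
Partial fraction decomposition gives [5/(s + 3)] + [-3/(s + 3)^2] + [5/(s + 3)^3].
Invert each term: 5/(s + 3) ↔ 5e^(-3t); -3/(s + 3)^2 ↔ -3t·e^(-3t); 5/(s + 3)^3 ↔ (5/2)t^2·e^(-3t).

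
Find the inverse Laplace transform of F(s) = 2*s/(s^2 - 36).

2*cosh(6*t)

Since L{cosh(6t)} = s/(s^2 - 36), the inverse is cosh(6*t), scaled by 2.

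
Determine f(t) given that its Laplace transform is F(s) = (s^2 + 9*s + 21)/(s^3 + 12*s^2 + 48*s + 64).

f(t) = t^2*exp(-4*t)/2 + t*exp(-4*t) + exp(-4*t)

Factor the denominator: s^3 + 12*s^2 + 48*s + 64 = (s + 4)^3.
Partial fraction decomposition gives [1/(s + 4)] + [(s + 4)^(-2)] + [(s + 4)^(-3)].
Invert each term: 1/(s + 4) ↔ e^(-4t); 1/(s + 4)^2 ↔ t·e^(-4t); 1/(s + 4)^3 ↔ (1/2)t^2·e^(-4t).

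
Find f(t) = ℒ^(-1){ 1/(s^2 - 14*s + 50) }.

f(t) = exp(7*t)*sin(t)

Rewrite the denominator: s^2 - 14*s + 50 = (s - 7)^2 + 1.
The form in (s - 7) signals a first-shifting-theorem factor e^(7t).
Since L{sin(t)} = 1/(s^2 + 1), the inverse is e^(7*t)*sin(t).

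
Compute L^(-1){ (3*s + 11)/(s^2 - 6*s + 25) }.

5*exp(3*t)*sin(4*t) + 3*exp(3*t)*cos(4*t)

Complete the square in the denominator: s^2 - 6*s + 25 = (s - 3)^2 + 4^2.
Split the numerator to match: 3*s + 11 = 3·(s - 3) + 5·4.
Invert each term: 3·(s - 3)/((s - 3)^2 + 16) ↔ 3e^(3t)cos(4t); 5·4/((s - 3)^2 + 16) ↔ 5e^(3t)sin(4t).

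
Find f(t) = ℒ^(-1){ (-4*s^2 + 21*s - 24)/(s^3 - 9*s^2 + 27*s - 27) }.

f(t) = 3*t^2*exp(3*t)/2 - 3*t*exp(3*t) - 4*exp(3*t)

Factor the denominator: s^3 - 9*s^2 + 27*s - 27 = (s - 3)^3.
Partial fraction decomposition gives [-4/(s - 3)] + [-3/(s - 3)^2] + [3/(s - 3)^3].
Invert each term: -4/(s - 3) ↔ -4e^(3t); -3/(s - 3)^2 ↔ -3t·e^(3t); 3/(s - 3)^3 ↔ (3/2)t^2·e^(3t).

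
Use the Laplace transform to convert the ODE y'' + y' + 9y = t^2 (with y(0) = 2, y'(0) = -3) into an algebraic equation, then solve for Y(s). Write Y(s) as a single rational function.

Apply the Laplace transform to the equation.
The derivative rules (L{y''} = s^2 Y - s·y(0) - y'(0) and L{y'} = sY - y(0), with y(0) = 2, y'(0) = -3) turn the left side into (s^2 + s + 9)Y - (2*s - 1).
The right side is L{t^2} = 2/s^3.
So (s^2 + s + 9)Y = 2/s^3 + (2*s - 1).
Solve for Y(s) and write it as one ratio of polynomials.

Y(s) = (2*s^4 - s^3 + 2)/(s^5 + s^4 + 9*s^3)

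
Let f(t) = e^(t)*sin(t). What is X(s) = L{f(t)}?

X(s) = 1/((s - 1)^2 + 1)

L{sin(t)} = 1/(s^2 + 1).
By the first shifting theorem, multiplying by e^(t) replaces s with s - 1.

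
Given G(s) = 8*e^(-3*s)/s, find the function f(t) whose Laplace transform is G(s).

f(t) = Heaviside(t - 3)*(8)

The factor e^(-3s) signals a time shift by c = 3 (second shifting theorem).
L{8} = 8/s, so L^-1{8/s} = 8.
Hence the inverse is u(t - 3) times that function evaluated at t - 3.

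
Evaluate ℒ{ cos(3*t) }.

L{cos(3t)} = s/(s^2 + 9).

s/(s^2 + 9)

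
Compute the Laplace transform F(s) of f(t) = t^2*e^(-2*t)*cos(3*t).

L{cos(3t)} = s/(s^2 + 9).
Multiplying by e^(-2t) shifts s → s + 2, so L{e^(-2*t)*cos(3*t)} = (s + 2)/((s + 2)^2 + 9).
Then apply L{t^2·g(t)} = (-1)^2 d^2/ds^2[G(s)] with G(s) = (s + 2)/((s + 2)^2 + 9):
differentiating 2 times and applying the sign gives 2*(s + 2)*(s^2 + 4*s - 23)/(s^2 + 4*s + 13)^3.

F(s) = 2*(s + 2)*(s^2 + 4*s - 23)/(s^2 + 4*s + 13)^3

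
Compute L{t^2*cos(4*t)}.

2*s*(s^2 - 48)/(s^2 + 16)^3

L{cos(4t)} = s/(s^2 + 16).
Then apply L{t^2·g(t)} = (-1)^2 d^2/ds^2[H(s)] with H(s) = s/(s^2 + 16):
differentiating 2 times and applying the sign gives 2*s*(s^2 - 48)/(s^2 + 16)^3.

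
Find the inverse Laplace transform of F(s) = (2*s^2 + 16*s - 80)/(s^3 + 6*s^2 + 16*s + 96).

-2*sin(4*t) + 4*cos(4*t) - 2*exp(-6*t)

Factor the denominator: s^3 + 6*s^2 + 16*s + 96 = (s + 6)*(s^2 + 16).
Partial fraction decomposition gives [-2/(s + 6)] + [4*s/(s^2 + 16)] + [-8/(s^2 + 16)].
Invert each term: -2/(s + 6) ↔ -2e^(-6t); 4·s/(s^2 + 16) ↔ 4cos(4t); -2·4/(s^2 + 16) ↔ -2sin(4t).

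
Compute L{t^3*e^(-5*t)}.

6/(s + 5)^4

L{t^3} = 3!/s^4 = 6/s^4.
By the first shifting theorem, multiplying by e^(-5t) replaces s with s + 5.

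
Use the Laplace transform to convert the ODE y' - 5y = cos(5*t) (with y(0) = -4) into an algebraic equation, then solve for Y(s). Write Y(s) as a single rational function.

Y(s) = (-4*s^2 + s - 100)/(s^3 - 5*s^2 + 25*s - 125)

Laplace-transform each side.
Using L{y'} = sY - y(0) = sY - (-4), the left side becomes (s - 5)Y - (-4).
The right side is L{cos(5*t)} = s/(s^2 + 25).
So (s - 5)Y = s/(s^2 + 25) + (-4).
Divide through and combine into a single rational function.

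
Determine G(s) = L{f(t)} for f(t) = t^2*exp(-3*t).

L{e^(-3t)} = 1/(s + 3).
Then apply L{t^2·g(t)} = (-1)^2 d^2/ds^2[H(s)] with H(s) = 1/(s + 3):
differentiating 2 times and applying the sign gives 2/(s + 3)^3.

G(s) = 2/(s + 3)^3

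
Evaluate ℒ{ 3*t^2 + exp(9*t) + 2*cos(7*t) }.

By linearity of the Laplace transform, transform each term separately.
(3)·[L{t^2} = 2!/s^3 = 2/s^3]; L{e^(9t)} = 1/(s - 9); (2)·[L{cos(7t)} = s/(s^2 + 49)].

2*s/(s^2 + 49) + 1/(s - 9) + 6/s^3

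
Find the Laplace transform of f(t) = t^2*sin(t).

2*(3*s^2 - 1)/(s^2 + 1)^3

L{sin(t)} = 1/(s^2 + 1).
Then apply L{t^2·g(t)} = (-1)^2 d^2/ds^2[G(s)] with G(s) = 1/(s^2 + 1):
differentiating 2 times and applying the sign gives 2*(3*s^2 - 1)/(s^2 + 1)^3.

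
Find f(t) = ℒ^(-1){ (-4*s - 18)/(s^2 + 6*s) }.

Factor the denominator: s^2 + 6*s = s*(s + 6).
Partial fraction decomposition gives [-3/s] + [-1/(s + 6)].
Invert each term: -3/(s - 0) ↔ -3e^(0t); -1/(s + 6) ↔ -e^(-6t).

f(t) = -3 - exp(-6*t)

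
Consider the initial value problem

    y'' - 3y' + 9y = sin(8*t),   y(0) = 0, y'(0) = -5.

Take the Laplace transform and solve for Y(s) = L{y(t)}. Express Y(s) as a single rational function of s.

Y(s) = (-5*s^2 - 312)/(s^4 - 3*s^3 + 73*s^2 - 192*s + 576)

Laplace-transform each side.
The derivative rules (L{y''} = s^2 Y - s·y(0) - y'(0) and L{y'} = sY - y(0), with y(0) = 0, y'(0) = -5) turn the left side into (s^2 - 3*s + 9)Y - (-5).
The right side is L{sin(8*t)} = 8/(s^2 + 64).
So (s^2 - 3*s + 9)Y = 8/(s^2 + 64) + (-5).
Solve for Y(s) and write it as one ratio of polynomials.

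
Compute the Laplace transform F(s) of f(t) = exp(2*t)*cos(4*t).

L{cos(4t)} = s/(s^2 + 16).
By the first shifting theorem, multiplying by e^(2t) replaces s with s - 2.

F(s) = (s - 2)/((s - 2)^2 + 16)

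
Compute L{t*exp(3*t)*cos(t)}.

(s - 4)*(s - 2)/(s^2 - 6*s + 10)^2

L{cos(t)} = s/(s^2 + 1).
Multiplying by e^(3t) shifts s → s - 3, so L{exp(3*t)*cos(t)} = (s - 3)/((s - 3)^2 + 1).
Then apply L{t·g(t)} = -d/ds[G(s)] with G(s) = (s - 3)/((s - 3)^2 + 1):
differentiating 1 time and applying the sign gives (s - 4)*(s - 2)/(s^2 - 6*s + 10)^2.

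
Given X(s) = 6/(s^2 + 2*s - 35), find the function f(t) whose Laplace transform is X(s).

f(t) = exp(-t)*sinh(6*t)

Rewrite the denominator: s^2 + 2*s - 35 = (s + 1)^2 - 36.
The form in (s + 1) signals a first-shifting-theorem factor e^(-t).
Since L{sinh(6t)} = 6/(s^2 - 36), the inverse is e^(-t)*sinh(6*t).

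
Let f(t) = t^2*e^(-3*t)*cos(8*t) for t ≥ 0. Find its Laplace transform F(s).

F(s) = 2*(s + 3)*(s^2 + 6*s - 183)/(s^2 + 6*s + 73)^3

L{cos(8t)} = s/(s^2 + 64).
Multiplying by e^(-3t) shifts s → s + 3, so L{e^(-3*t)*cos(8*t)} = (s + 3)/((s + 3)^2 + 64).
Then apply L{t^2·g(t)} = (-1)^2 d^2/ds^2[G(s)] with G(s) = (s + 3)/((s + 3)^2 + 64):
differentiating 2 times and applying the sign gives 2*(s + 3)*(s^2 + 6*s - 183)/(s^2 + 6*s + 73)^3.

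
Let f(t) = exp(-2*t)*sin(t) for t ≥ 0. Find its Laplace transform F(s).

L{sin(t)} = 1/(s^2 + 1).
By the first shifting theorem, multiplying by e^(-2t) replaces s with s + 2.

F(s) = 1/((s + 2)^2 + 1)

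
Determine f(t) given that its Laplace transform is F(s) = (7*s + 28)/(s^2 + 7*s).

Factor the denominator: s^2 + 7*s = s*(s + 7).
Partial fraction decomposition gives [4/s] + [3/(s + 7)].
Invert each term: 4/(s - 0) ↔ 4e^(0t); 3/(s + 7) ↔ 3e^(-7t).

f(t) = 4 + 3*exp(-7*t)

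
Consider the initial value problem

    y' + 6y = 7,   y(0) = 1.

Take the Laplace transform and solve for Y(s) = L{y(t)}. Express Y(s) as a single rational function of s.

Take the Laplace transform of both sides.
Using L{y'} = sY - y(0) = sY - 1, the left side becomes (s + 6)Y - (1).
The right side is L{7} = 7/s.
So (s + 6)Y = 7/s + (1).
Solve for Y(s) and write it as one ratio of polynomials.

Y(s) = (s + 7)/(s^2 + 6*s)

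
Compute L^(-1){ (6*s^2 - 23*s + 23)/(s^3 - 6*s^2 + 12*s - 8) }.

Factor the denominator: s^3 - 6*s^2 + 12*s - 8 = (s - 2)^3.
Partial fraction decomposition gives [6/(s - 2)] + [(s - 2)^(-2)] + [(s - 2)^(-3)].
Invert each term: 6/(s - 2) ↔ 6e^(2t); 1/(s - 2)^2 ↔ t·e^(2t); 1/(s - 2)^3 ↔ (1/2)t^2·e^(2t).

t^2*exp(2*t)/2 + t*exp(2*t) + 6*exp(2*t)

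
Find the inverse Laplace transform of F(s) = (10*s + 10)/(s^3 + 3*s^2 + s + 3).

4*sin(t) + 2*cos(t) - 2*exp(-3*t)

Factor the denominator: s^3 + 3*s^2 + s + 3 = (s + 3)*(s^2 + 1).
Partial fraction decomposition gives [-2/(s + 3)] + [2*s/(s^2 + 1)] + [4/(s^2 + 1)].
Invert each term: -2/(s + 3) ↔ -2e^(-3t); 2·s/(s^2 + 1) ↔ 2cos(t); 4·1/(s^2 + 1) ↔ 4sin(t).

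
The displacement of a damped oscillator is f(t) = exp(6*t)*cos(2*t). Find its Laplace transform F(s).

L{cos(2t)} = s/(s^2 + 4).
By the first shifting theorem, multiplying by e^(6t) replaces s with s - 6.

F(s) = (s - 6)/((s - 6)^2 + 4)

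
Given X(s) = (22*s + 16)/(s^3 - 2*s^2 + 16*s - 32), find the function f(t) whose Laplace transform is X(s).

f(t) = 3*exp(2*t) + 4*sin(4*t) - 3*cos(4*t)

Factor the denominator: s^3 - 2*s^2 + 16*s - 32 = (s - 2)*(s^2 + 16).
Partial fraction decomposition gives [3/(s - 2)] + [-3*s/(s^2 + 16)] + [16/(s^2 + 16)].
Invert each term: 3/(s - 2) ↔ 3e^(2t); -3·s/(s^2 + 16) ↔ -3cos(4t); 4·4/(s^2 + 16) ↔ 4sin(4t).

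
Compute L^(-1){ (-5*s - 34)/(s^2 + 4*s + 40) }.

Complete the square in the denominator: s^2 + 4*s + 40 = (s + 2)^2 + 6^2.
Split the numerator to match: -5*s - 34 = -5·(s + 2) - 4·6.
Invert each term: -5·(s + 2)/((s + 2)^2 + 36) ↔ -5e^(-2t)cos(6t); -4·6/((s + 2)^2 + 36) ↔ -4e^(-2t)sin(6t).

-4*exp(-2*t)*sin(6*t) - 5*exp(-2*t)*cos(6*t)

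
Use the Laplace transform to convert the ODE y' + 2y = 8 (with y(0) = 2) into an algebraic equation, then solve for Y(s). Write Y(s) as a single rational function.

Y(s) = (2*s + 8)/(s^2 + 2*s)

Laplace-transform each side.
With L{y'} = sY - y(0) = sY - 2: the LHS transforms to (s + 2)Y - (2).
The right side is L{8} = 8/s.
So (s + 2)Y = 8/s + (2).
Divide through and combine into a single rational function.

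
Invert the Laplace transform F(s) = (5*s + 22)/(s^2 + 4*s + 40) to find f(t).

Complete the square in the denominator: s^2 + 4*s + 40 = (s + 2)^2 + 6^2.
Split the numerator to match: 5*s + 22 = 5·(s + 2) + 2·6.
Invert each term: 5·(s + 2)/((s + 2)^2 + 36) ↔ 5e^(-2t)cos(6t); 2·6/((s + 2)^2 + 36) ↔ 2e^(-2t)sin(6t).

f(t) = 2*exp(-2*t)*sin(6*t) + 5*exp(-2*t)*cos(6*t)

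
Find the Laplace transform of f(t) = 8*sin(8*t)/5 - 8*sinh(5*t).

64/(5*(s^2 + 64)) - 40/(s^2 - 25)

The transform is linear, so treat each term independently.
(8/5)·[L{sin(8t)} = 8/(s^2 + 64)]; (-8)·[L{sinh(5t)} = 5/(s^2 - 25)].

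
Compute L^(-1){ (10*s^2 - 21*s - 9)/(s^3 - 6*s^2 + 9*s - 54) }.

Factor the denominator: s^3 - 6*s^2 + 9*s - 54 = (s - 6)*(s^2 + 9).
Partial fraction decomposition gives [5/(s - 6)] + [5*s/(s^2 + 9)] + [9/(s^2 + 9)].
Invert each term: 5/(s - 6) ↔ 5e^(6t); 5·s/(s^2 + 9) ↔ 5cos(3t); 3·3/(s^2 + 9) ↔ 3sin(3t).

5*exp(6*t) + 3*sin(3*t) + 5*cos(3*t)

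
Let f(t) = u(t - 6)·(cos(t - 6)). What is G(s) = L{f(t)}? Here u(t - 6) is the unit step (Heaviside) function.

By the second shifting theorem, L{u(t - c)·g(t - c)} = e^(-cs)·H(s) with c = 6 and H(s) = L{g(t)}.
L{cos(t)} = s/(s^2 + 1).

G(s) = s*exp(-6*s)/(s^2 + 1)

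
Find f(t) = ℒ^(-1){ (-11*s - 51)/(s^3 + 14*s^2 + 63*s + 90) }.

f(t) = -3*exp(-3*t) - 2*exp(-5*t) + 5*exp(-6*t)

Factor the denominator: s^3 + 14*s^2 + 63*s + 90 = (s + 3)*(s + 5)*(s + 6).
Partial fraction decomposition gives [5/(s + 6)] + [-3/(s + 3)] + [-2/(s + 5)].
Invert each term: 5/(s + 6) ↔ 5e^(-6t); -3/(s + 3) ↔ -3e^(-3t); -2/(s + 5) ↔ -2e^(-5t).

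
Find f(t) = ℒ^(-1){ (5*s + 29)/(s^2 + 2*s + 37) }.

Complete the square in the denominator: s^2 + 2*s + 37 = (s + 1)^2 + 6^2.
Split the numerator to match: 5*s + 29 = 5·(s + 1) + 4·6.
Invert each term: 5·(s + 1)/((s + 1)^2 + 36) ↔ 5e^(-t)cos(6t); 4·6/((s + 1)^2 + 36) ↔ 4e^(-t)sin(6t).

f(t) = 4*exp(-t)*sin(6*t) + 5*exp(-t)*cos(6*t)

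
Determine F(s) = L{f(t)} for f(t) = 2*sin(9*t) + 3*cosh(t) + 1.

F(s) = 3*s/(s^2 - 1) + 18/(s^2 + 81) + 1/s

By linearity of the Laplace transform, transform each term separately.
(3)·[L{cosh(t)} = s/(s^2 - 1)]; L{1} = 1/s; (2)·[L{sin(9t)} = 9/(s^2 + 81)].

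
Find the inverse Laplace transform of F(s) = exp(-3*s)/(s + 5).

The factor e^(-3s) signals a time shift by c = 3 (second shifting theorem).
L{e^(-5t)} = 1/(s + 5), so L^-1{1/(s + 5)} = exp(-5*t).
Hence the inverse is u(t - 3) times that function evaluated at t - 3.

Heaviside(t - 3)*(exp(-5*t + 15))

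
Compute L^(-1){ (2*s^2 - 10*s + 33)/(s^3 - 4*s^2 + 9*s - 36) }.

exp(4*t) - 2*sin(3*t) + cos(3*t)

Factor the denominator: s^3 - 4*s^2 + 9*s - 36 = (s - 4)*(s^2 + 9).
Partial fraction decomposition gives [1/(s - 4)] + [s/(s^2 + 9)] + [-6/(s^2 + 9)].
Invert each term: 1/(s - 4) ↔ e^(4t); 1·s/(s^2 + 9) ↔ cos(3t); -2·3/(s^2 + 9) ↔ -2sin(3t).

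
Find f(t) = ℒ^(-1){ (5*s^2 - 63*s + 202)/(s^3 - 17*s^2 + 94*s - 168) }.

Factor the denominator: s^3 - 17*s^2 + 94*s - 168 = (s - 7)*(s - 6)*(s - 4).
Partial fraction decomposition gives [-2/(s - 6)] + [5/(s - 4)] + [2/(s - 7)].
Invert each term: -2/(s - 6) ↔ -2e^(6t); 5/(s - 4) ↔ 5e^(4t); 2/(s - 7) ↔ 2e^(7t).

f(t) = 2*exp(7*t) - 2*exp(6*t) + 5*exp(4*t)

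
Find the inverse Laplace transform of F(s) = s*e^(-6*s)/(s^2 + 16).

Heaviside(t - 6)*(cos(4*t - 24))

The factor e^(-6s) signals a time shift by c = 6 (second shifting theorem).
L{cos(4t)} = s/(s^2 + 16), so L^-1{s/(s^2 + 16)} = cos(4*t).
Hence the inverse is u(t - 6) times that function evaluated at t - 6.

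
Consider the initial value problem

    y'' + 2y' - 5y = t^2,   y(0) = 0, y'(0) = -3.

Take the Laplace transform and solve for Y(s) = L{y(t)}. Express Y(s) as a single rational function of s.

Apply the Laplace transform to the equation.
Using L{y''} = s^2 Y - s·y(0) - y'(0) and L{y'} = sY - y(0), with y(0) = 0, y'(0) = -3, the left side becomes (s^2 + 2*s - 5)Y - (-3).
The right side is L{t^2} = 2/s^3.
So (s^2 + 2*s - 5)Y = 2/s^3 + (-3).
Isolate Y and clear denominators.

Y(s) = (-3*s^3 + 2)/(s^5 + 2*s^4 - 5*s^3)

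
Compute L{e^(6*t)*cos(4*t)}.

(s - 6)/((s - 6)^2 + 16)

L{cos(4t)} = s/(s^2 + 16).
By the first shifting theorem, multiplying by e^(6t) replaces s with s - 6.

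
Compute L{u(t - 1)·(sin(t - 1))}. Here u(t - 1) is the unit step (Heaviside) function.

exp(-s)/(s^2 + 1)

By the second shifting theorem, L{u(t - c)·g(t - c)} = e^(-cs)·H(s) with c = 1 and H(s) = L{g(t)}.
L{sin(t)} = 1/(s^2 + 1).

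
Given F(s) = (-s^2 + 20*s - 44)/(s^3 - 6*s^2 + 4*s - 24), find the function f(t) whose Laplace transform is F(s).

Factor the denominator: s^3 - 6*s^2 + 4*s - 24 = (s - 6)*(s^2 + 4).
Partial fraction decomposition gives [1/(s - 6)] + [-2*s/(s^2 + 4)] + [8/(s^2 + 4)].
Invert each term: 1/(s - 6) ↔ e^(6t); -2·s/(s^2 + 4) ↔ -2cos(2t); 4·2/(s^2 + 4) ↔ 4sin(2t).

f(t) = exp(6*t) + 4*sin(2*t) - 2*cos(2*t)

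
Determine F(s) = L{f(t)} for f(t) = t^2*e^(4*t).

L{e^(4t)} = 1/(s - 4).
Then apply L{t^2·g(t)} = (-1)^2 d^2/ds^2[G(s)] with G(s) = 1/(s - 4):
differentiating 2 times and applying the sign gives 2/(s - 4)^3.

F(s) = 2/(s - 4)^3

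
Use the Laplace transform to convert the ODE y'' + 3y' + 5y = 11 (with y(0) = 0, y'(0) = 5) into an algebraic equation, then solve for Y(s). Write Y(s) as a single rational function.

Laplace-transform each side.
With L{y''} = s^2 Y - s·y(0) - y'(0) and L{y'} = sY - y(0), with y(0) = 0, y'(0) = 5: the LHS transforms to (s^2 + 3*s + 5)Y - (5).
The right side is L{11} = 11/s.
So (s^2 + 3*s + 5)Y = 11/s + (5).
Isolate Y and clear denominators.

Y(s) = (5*s + 11)/(s^3 + 3*s^2 + 5*s)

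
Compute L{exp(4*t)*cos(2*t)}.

(s - 4)/((s - 4)^2 + 4)

L{cos(2t)} = s/(s^2 + 4).
By the first shifting theorem, multiplying by e^(4t) replaces s with s - 4.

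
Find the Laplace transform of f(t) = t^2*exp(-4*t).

2/(s + 4)^3

L{e^(-4t)} = 1/(s + 4).
Then apply L{t^2·g(t)} = (-1)^2 d^2/ds^2[G(s)] with G(s) = 1/(s + 4):
differentiating 2 times and applying the sign gives 2/(s + 4)^3.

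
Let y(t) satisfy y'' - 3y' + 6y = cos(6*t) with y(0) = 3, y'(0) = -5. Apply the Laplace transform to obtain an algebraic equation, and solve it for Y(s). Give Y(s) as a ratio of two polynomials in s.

Laplace-transform each side.
With L{y''} = s^2 Y - s·y(0) - y'(0) and L{y'} = sY - y(0), with y(0) = 3, y'(0) = -5: the LHS transforms to (s^2 - 3*s + 6)Y - (3*s - 14).
The right side is L{cos(6*t)} = s/(s^2 + 36).
So (s^2 - 3*s + 6)Y = s/(s^2 + 36) + (3*s - 14).
Isolate Y and clear denominators.

Y(s) = (3*s^3 - 14*s^2 + 109*s - 504)/(s^4 - 3*s^3 + 42*s^2 - 108*s + 216)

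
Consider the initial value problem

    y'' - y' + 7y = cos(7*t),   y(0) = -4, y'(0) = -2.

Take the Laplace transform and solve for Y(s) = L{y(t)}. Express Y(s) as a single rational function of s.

Y(s) = (-4*s^3 + 2*s^2 - 195*s + 98)/(s^4 - s^3 + 56*s^2 - 49*s + 343)

Transform both sides with L{·}.
The derivative rules (L{y''} = s^2 Y - s·y(0) - y'(0) and L{y'} = sY - y(0), with y(0) = -4, y'(0) = -2) turn the left side into (s^2 - s + 7)Y - (-4*s + 2).
The right side is L{cos(7*t)} = s/(s^2 + 49).
So (s^2 - s + 7)Y = s/(s^2 + 49) + (-4*s + 2).
Isolate Y and clear denominators.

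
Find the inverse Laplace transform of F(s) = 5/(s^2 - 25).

Since L{sinh(5t)} = 5/(s^2 - 25), the inverse is sinh(5*t).

sinh(5*t)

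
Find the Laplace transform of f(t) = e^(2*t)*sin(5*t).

5/((s - 2)^2 + 25)

L{sin(5t)} = 5/(s^2 + 25).
By the first shifting theorem, multiplying by e^(2t) replaces s with s - 2.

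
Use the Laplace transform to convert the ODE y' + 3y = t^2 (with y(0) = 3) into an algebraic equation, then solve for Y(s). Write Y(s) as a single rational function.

Laplace-transform each side.
Using L{y'} = sY - y(0) = sY - 3, the left side becomes (s + 3)Y - (3).
The right side is L{t^2} = 2/s^3.
So (s + 3)Y = 2/s^3 + (3).
Isolate Y and clear denominators.

Y(s) = (3*s^3 + 2)/(s^4 + 3*s^3)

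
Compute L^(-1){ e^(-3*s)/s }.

Heaviside(t - 3)

The factor e^(-3s) signals a time shift by c = 3 (second shifting theorem).
L{1} = 1/s, so L^-1{1/s} = 1.
Hence the inverse is u(t - 3) times that function evaluated at t - 3.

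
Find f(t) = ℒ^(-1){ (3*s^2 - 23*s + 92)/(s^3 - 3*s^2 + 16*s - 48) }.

f(t) = 2*exp(3*t) - 5*sin(4*t) + cos(4*t)

Factor the denominator: s^3 - 3*s^2 + 16*s - 48 = (s - 3)*(s^2 + 16).
Partial fraction decomposition gives [2/(s - 3)] + [s/(s^2 + 16)] + [-20/(s^2 + 16)].
Invert each term: 2/(s - 3) ↔ 2e^(3t); 1·s/(s^2 + 16) ↔ cos(4t); -5·4/(s^2 + 16) ↔ -5sin(4t).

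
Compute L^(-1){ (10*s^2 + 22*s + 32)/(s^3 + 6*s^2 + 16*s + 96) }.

Factor the denominator: s^3 + 6*s^2 + 16*s + 96 = (s + 6)*(s^2 + 16).
Partial fraction decomposition gives [5/(s + 6)] + [5*s/(s^2 + 16)] + [-8/(s^2 + 16)].
Invert each term: 5/(s + 6) ↔ 5e^(-6t); 5·s/(s^2 + 16) ↔ 5cos(4t); -2·4/(s^2 + 16) ↔ -2sin(4t).

-2*sin(4*t) + 5*cos(4*t) + 5*exp(-6*t)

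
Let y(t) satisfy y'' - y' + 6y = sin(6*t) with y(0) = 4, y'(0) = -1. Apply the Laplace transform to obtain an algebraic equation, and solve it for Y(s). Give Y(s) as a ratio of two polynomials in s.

Y(s) = (4*s^3 - 5*s^2 + 144*s - 174)/(s^4 - s^3 + 42*s^2 - 36*s + 216)

Take the Laplace transform of both sides.
Using L{y''} = s^2 Y - s·y(0) - y'(0) and L{y'} = sY - y(0), with y(0) = 4, y'(0) = -1, the left side becomes (s^2 - s + 6)Y - (4*s - 5).
The right side is L{sin(6*t)} = 6/(s^2 + 36).
So (s^2 - s + 6)Y = 6/(s^2 + 36) + (4*s - 5).
Divide through and combine into a single rational function.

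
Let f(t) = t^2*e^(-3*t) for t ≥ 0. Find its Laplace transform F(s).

L{e^(-3t)} = 1/(s + 3).
Then apply L{t^2·g(t)} = (-1)^2 d^2/ds^2[G(s)] with G(s) = 1/(s + 3):
differentiating 2 times and applying the sign gives 2/(s + 3)^3.

F(s) = 2/(s + 3)^3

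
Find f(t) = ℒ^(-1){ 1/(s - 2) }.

f(t) = exp(2*t)

Since L{e^(2t)} = 1/(s - 2), the inverse is exp(2*t).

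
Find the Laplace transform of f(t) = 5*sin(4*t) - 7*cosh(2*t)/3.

The transform is linear, so treat each term independently.
(5)·[L{sin(4t)} = 4/(s^2 + 16)]; (-7/3)·[L{cosh(2t)} = s/(s^2 - 4)].

-7*s/(3*(s^2 - 4)) + 20/(s^2 + 16)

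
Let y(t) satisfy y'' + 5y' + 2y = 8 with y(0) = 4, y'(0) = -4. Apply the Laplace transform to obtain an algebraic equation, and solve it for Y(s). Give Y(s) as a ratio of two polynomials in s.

Take the Laplace transform of both sides.
Using L{y''} = s^2 Y - s·y(0) - y'(0) and L{y'} = sY - y(0), with y(0) = 4, y'(0) = -4, the left side becomes (s^2 + 5*s + 2)Y - (4*s + 16).
The right side is L{8} = 8/s.
So (s^2 + 5*s + 2)Y = 8/s + (4*s + 16).
Solve for Y(s) and write it as one ratio of polynomials.

Y(s) = (4*s^2 + 16*s + 8)/(s^3 + 5*s^2 + 2*s)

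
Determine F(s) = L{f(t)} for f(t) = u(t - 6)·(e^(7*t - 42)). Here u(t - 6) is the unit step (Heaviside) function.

F(s) = exp(-6*s)/(s - 7)

By the second shifting theorem, L{u(t - c)·g(t - c)} = e^(-cs)·G(s) with c = 6 and G(s) = L{g(t)}.
L{e^(7t)} = 1/(s - 7).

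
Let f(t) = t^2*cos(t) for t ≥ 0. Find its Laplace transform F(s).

L{cos(t)} = s/(s^2 + 1).
Then apply L{t^2·g(t)} = (-1)^2 d^2/ds^2[G(s)] with G(s) = s/(s^2 + 1):
differentiating 2 times and applying the sign gives 2*s*(s^2 - 3)/(s^2 + 1)^3.

F(s) = 2*s*(s^2 - 3)/(s^2 + 1)^3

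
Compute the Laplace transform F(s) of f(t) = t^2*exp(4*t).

L{e^(4t)} = 1/(s - 4).
Then apply L{t^2·g(t)} = (-1)^2 d^2/ds^2[G(s)] with G(s) = 1/(s - 4):
differentiating 2 times and applying the sign gives 2/(s - 4)^3.

F(s) = 2/(s - 4)^3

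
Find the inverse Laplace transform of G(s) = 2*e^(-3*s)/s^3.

Heaviside(t - 3)*((t - 3)^2)

The factor e^(-3s) signals a time shift by c = 3 (second shifting theorem).
L{t^2} = 2!/s^3 = 2/s^3, so L^-1{2/s^3} = t^2.
Hence the inverse is u(t - 3) times that function evaluated at t - 3.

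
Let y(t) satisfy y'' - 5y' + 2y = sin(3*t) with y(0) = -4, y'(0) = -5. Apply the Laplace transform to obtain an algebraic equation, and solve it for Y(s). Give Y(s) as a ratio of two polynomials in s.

Y(s) = (-4*s^3 + 15*s^2 - 36*s + 138)/(s^4 - 5*s^3 + 11*s^2 - 45*s + 18)

Laplace-transform each side.
The derivative rules (L{y''} = s^2 Y - s·y(0) - y'(0) and L{y'} = sY - y(0), with y(0) = -4, y'(0) = -5) turn the left side into (s^2 - 5*s + 2)Y - (-4*s + 15).
The right side is L{sin(3*t)} = 3/(s^2 + 9).
So (s^2 - 5*s + 2)Y = 3/(s^2 + 9) + (-4*s + 15).
Divide through and combine into a single rational function.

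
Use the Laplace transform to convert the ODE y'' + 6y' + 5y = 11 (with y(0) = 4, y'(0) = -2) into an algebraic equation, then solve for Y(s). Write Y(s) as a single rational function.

Y(s) = (4*s^2 + 22*s + 11)/(s^3 + 6*s^2 + 5*s)

Take the Laplace transform of both sides.
The derivative rules (L{y''} = s^2 Y - s·y(0) - y'(0) and L{y'} = sY - y(0), with y(0) = 4, y'(0) = -2) turn the left side into (s^2 + 6*s + 5)Y - (4*s + 22).
The right side is L{11} = 11/s.
So (s^2 + 6*s + 5)Y = 11/s + (4*s + 22).
Isolate Y and clear denominators.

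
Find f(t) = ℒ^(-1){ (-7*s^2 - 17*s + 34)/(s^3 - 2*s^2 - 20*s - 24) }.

f(t) = -5*t*exp(-2*t) - 5*exp(6*t) - 2*exp(-2*t)

Factor the denominator: s^3 - 2*s^2 - 20*s - 24 = (s - 6)*(s + 2)^2.
Partial fraction decomposition gives [-2/(s + 2)] + [-5/(s + 2)^2] + [-5/(s - 6)].
Invert each term: -2/(s + 2) ↔ -2e^(-2t); -5/(s + 2)^2 ↔ -5t·e^(-2t); -5/(s - 6) ↔ -5e^(6t).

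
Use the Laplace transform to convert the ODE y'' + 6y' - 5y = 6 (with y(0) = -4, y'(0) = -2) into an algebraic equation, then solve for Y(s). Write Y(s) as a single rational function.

Y(s) = (-4*s^2 - 26*s + 6)/(s^3 + 6*s^2 - 5*s)

Transform both sides with L{·}.
With L{y''} = s^2 Y - s·y(0) - y'(0) and L{y'} = sY - y(0), with y(0) = -4, y'(0) = -2: the LHS transforms to (s^2 + 6*s - 5)Y - (-4*s - 26).
The right side is L{6} = 6/s.
So (s^2 + 6*s - 5)Y = 6/s + (-4*s - 26).
Isolate Y and clear denominators.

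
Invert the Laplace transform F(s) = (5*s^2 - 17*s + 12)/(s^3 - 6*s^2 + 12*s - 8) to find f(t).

Factor the denominator: s^3 - 6*s^2 + 12*s - 8 = (s - 2)^3.
Partial fraction decomposition gives [5/(s - 2)] + [3/(s - 2)^2] + [-2/(s - 2)^3].
Invert each term: 5/(s - 2) ↔ 5e^(2t); 3/(s - 2)^2 ↔ 3t·e^(2t); -2/(s - 2)^3 ↔ (-1)t^2·e^(2t).

f(t) = -t^2*exp(2*t) + 3*t*exp(2*t) + 5*exp(2*t)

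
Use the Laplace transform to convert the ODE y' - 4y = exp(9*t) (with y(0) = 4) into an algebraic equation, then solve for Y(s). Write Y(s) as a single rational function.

Y(s) = (4*s - 35)/(s^2 - 13*s + 36)

Take the Laplace transform of both sides.
Using L{y'} = sY - y(0) = sY - 4, the left side becomes (s - 4)Y - (4).
The right side is L{exp(9*t)} = 1/(s - 9).
So (s - 4)Y = 1/(s - 9) + (4).
Isolate Y and clear denominators.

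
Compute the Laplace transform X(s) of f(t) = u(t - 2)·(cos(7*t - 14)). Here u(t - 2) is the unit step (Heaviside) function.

X(s) = s*exp(-2*s)/(s^2 + 49)

By the second shifting theorem, L{u(t - c)·g(t - c)} = e^(-cs)·G(s) with c = 2 and G(s) = L{g(t)}.
L{cos(7t)} = s/(s^2 + 49).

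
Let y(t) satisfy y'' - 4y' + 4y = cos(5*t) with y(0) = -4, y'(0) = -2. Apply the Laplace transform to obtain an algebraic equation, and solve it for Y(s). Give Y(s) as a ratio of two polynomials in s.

Transform both sides with L{·}.
With L{y''} = s^2 Y - s·y(0) - y'(0) and L{y'} = sY - y(0), with y(0) = -4, y'(0) = -2: the LHS transforms to (s^2 - 4*s + 4)Y - (-4*s + 14).
The right side is L{cos(5*t)} = s/(s^2 + 25).
So (s^2 - 4*s + 4)Y = s/(s^2 + 25) + (-4*s + 14).
Divide through and combine into a single rational function.

Y(s) = (-4*s^3 + 14*s^2 - 99*s + 350)/(s^4 - 4*s^3 + 29*s^2 - 100*s + 100)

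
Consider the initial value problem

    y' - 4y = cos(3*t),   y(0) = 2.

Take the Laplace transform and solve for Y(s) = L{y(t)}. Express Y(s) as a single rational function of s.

Transform both sides with L{·}.
Using L{y'} = sY - y(0) = sY - 2, the left side becomes (s - 4)Y - (2).
The right side is L{cos(3*t)} = s/(s^2 + 9).
So (s - 4)Y = s/(s^2 + 9) + (2).
Divide through and combine into a single rational function.

Y(s) = (2*s^2 + s + 18)/(s^3 - 4*s^2 + 9*s - 36)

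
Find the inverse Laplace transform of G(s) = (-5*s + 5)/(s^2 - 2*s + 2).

-5*exp(t)*cos(t)

Rewrite the denominator: s^2 - 2*s + 2 = (s - 1)^2 + 1.
The form in (s - 1) signals a first-shifting-theorem factor e^(t).
Since L{cos(t)} = s/(s^2 + 1), the inverse is e^(t)*cos(t), scaled by -5.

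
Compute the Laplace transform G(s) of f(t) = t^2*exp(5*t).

L{e^(5t)} = 1/(s - 5).
Then apply L{t^2·g(t)} = (-1)^2 d^2/ds^2[H(s)] with H(s) = 1/(s - 5):
differentiating 2 times and applying the sign gives 2/(s - 5)^3.

G(s) = 2/(s - 5)^3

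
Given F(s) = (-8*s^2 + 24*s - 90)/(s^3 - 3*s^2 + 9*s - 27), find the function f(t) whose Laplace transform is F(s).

Factor the denominator: s^3 - 3*s^2 + 9*s - 27 = (s - 3)*(s^2 + 9).
Partial fraction decomposition gives [-5/(s - 3)] + [-3*s/(s^2 + 9)] + [15/(s^2 + 9)].
Invert each term: -5/(s - 3) ↔ -5e^(3t); -3·s/(s^2 + 9) ↔ -3cos(3t); 5·3/(s^2 + 9) ↔ 5sin(3t).

f(t) = -5*exp(3*t) + 5*sin(3*t) - 3*cos(3*t)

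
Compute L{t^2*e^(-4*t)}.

2/(s + 4)^3

L{e^(-4t)} = 1/(s + 4).
Then apply L{t^2·g(t)} = (-1)^2 d^2/ds^2[G(s)] with G(s) = 1/(s + 4):
differentiating 2 times and applying the sign gives 2/(s + 4)^3.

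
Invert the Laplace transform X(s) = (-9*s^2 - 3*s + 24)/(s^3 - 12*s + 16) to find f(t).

Factor the denominator: s^3 - 12*s + 16 = (s - 2)^2*(s + 4).
Partial fraction decomposition gives [-6/(s - 2)] + [-3/(s - 2)^2] + [-3/(s + 4)].
Invert each term: -6/(s - 2) ↔ -6e^(2t); -3/(s - 2)^2 ↔ -3t·e^(2t); -3/(s + 4) ↔ -3e^(-4t).

f(t) = -3*t*exp(2*t) - 6*exp(2*t) - 3*exp(-4*t)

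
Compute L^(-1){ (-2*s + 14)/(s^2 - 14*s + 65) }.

Rewrite the denominator: s^2 - 14*s + 65 = (s - 7)^2 + 16.
The form in (s - 7) signals a first-shifting-theorem factor e^(7t).
Since L{cos(4t)} = s/(s^2 + 16), the inverse is e^(7*t)*cos(4*t), scaled by -2.

-2*exp(7*t)*cos(4*t)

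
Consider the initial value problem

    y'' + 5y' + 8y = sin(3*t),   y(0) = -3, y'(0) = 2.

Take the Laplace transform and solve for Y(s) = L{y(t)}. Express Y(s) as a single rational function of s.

Y(s) = (-3*s^3 - 13*s^2 - 27*s - 114)/(s^4 + 5*s^3 + 17*s^2 + 45*s + 72)

Laplace-transform each side.
With L{y''} = s^2 Y - s·y(0) - y'(0) and L{y'} = sY - y(0), with y(0) = -3, y'(0) = 2: the LHS transforms to (s^2 + 5*s + 8)Y - (-3*s - 13).
The right side is L{sin(3*t)} = 3/(s^2 + 9).
So (s^2 + 5*s + 8)Y = 3/(s^2 + 9) + (-3*s - 13).
Solve for Y(s) and write it as one ratio of polynomials.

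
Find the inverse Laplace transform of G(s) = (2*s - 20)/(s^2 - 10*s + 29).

-5*exp(5*t)*sin(2*t) + 2*exp(5*t)*cos(2*t)

Complete the square in the denominator: s^2 - 10*s + 29 = (s - 5)^2 + 2^2.
Split the numerator to match: 2*s - 20 = 2·(s - 5) - 5·2.
Invert each term: 2·(s - 5)/((s - 5)^2 + 4) ↔ 2e^(5t)cos(2t); -5·2/((s - 5)^2 + 4) ↔ -5e^(5t)sin(2t).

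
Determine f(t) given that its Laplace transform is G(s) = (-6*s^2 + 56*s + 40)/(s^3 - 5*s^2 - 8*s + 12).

Factor the denominator: s^3 - 5*s^2 - 8*s + 12 = (s - 6)*(s - 1)*(s + 2).
Partial fraction decomposition gives [4/(s - 6)] + [-6/(s - 1)] + [-4/(s + 2)].
Invert each term: 4/(s - 6) ↔ 4e^(6t); -6/(s - 1) ↔ -6e^(t); -4/(s + 2) ↔ -4e^(-2t).

f(t) = 4*exp(6*t) - 6*exp(t) - 4*exp(-2*t)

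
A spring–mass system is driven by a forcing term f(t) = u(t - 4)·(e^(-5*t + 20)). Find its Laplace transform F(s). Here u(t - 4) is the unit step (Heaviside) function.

F(s) = exp(-4*s)/(s + 5)

By the second shifting theorem, L{u(t - c)·g(t - c)} = e^(-cs)·G(s) with c = 4 and G(s) = L{g(t)}.
L{e^(-5t)} = 1/(s + 5).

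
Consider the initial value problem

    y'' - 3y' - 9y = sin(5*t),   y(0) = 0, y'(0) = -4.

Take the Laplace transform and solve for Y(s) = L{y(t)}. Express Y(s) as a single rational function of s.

Take the Laplace transform of both sides.
With L{y''} = s^2 Y - s·y(0) - y'(0) and L{y'} = sY - y(0), with y(0) = 0, y'(0) = -4: the LHS transforms to (s^2 - 3*s - 9)Y - (-4).
The right side is L{sin(5*t)} = 5/(s^2 + 25).
So (s^2 - 3*s - 9)Y = 5/(s^2 + 25) + (-4).
Isolate Y and clear denominators.

Y(s) = (-4*s^2 - 95)/(s^4 - 3*s^3 + 16*s^2 - 75*s - 225)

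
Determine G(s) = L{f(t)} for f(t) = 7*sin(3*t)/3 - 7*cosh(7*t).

G(s) = -7*s/(s^2 - 49) + 7/(s^2 + 9)

By linearity of the Laplace transform, transform each term separately.
(7/3)·[L{sin(3t)} = 3/(s^2 + 9)]; (-7)·[L{cosh(7t)} = s/(s^2 - 49)].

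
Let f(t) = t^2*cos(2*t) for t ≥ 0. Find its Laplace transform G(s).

G(s) = 2*s*(s^2 - 12)/(s^2 + 4)^3

L{cos(2t)} = s/(s^2 + 4).
Then apply L{t^2·g(t)} = (-1)^2 d^2/ds^2[H(s)] with H(s) = s/(s^2 + 4):
differentiating 2 times and applying the sign gives 2*s*(s^2 - 12)/(s^2 + 4)^3.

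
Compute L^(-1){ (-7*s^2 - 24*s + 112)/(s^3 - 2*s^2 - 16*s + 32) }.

-6*exp(4*t) - 3*exp(2*t) + 2*exp(-4*t)

Factor the denominator: s^3 - 2*s^2 - 16*s + 32 = (s - 4)*(s - 2)*(s + 4).
Partial fraction decomposition gives [-6/(s - 4)] + [-3/(s - 2)] + [2/(s + 4)].
Invert each term: -6/(s - 4) ↔ -6e^(4t); -3/(s - 2) ↔ -3e^(2t); 2/(s + 4) ↔ 2e^(-4t).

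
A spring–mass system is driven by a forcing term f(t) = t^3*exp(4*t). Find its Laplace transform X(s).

L{t^3} = 3!/s^4 = 6/s^4.
By the first shifting theorem, multiplying by e^(4t) replaces s with s - 4.

X(s) = 6/(s - 4)^4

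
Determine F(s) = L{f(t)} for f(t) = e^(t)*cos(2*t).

F(s) = (s - 1)/((s - 1)^2 + 4)

L{cos(2t)} = s/(s^2 + 4).
By the first shifting theorem, multiplying by e^(t) replaces s with s - 1.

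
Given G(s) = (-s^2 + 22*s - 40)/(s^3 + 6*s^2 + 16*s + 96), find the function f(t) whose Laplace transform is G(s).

f(t) = sin(4*t) + 3*cos(4*t) - 4*exp(-6*t)

Factor the denominator: s^3 + 6*s^2 + 16*s + 96 = (s + 6)*(s^2 + 16).
Partial fraction decomposition gives [-4/(s + 6)] + [3*s/(s^2 + 16)] + [4/(s^2 + 16)].
Invert each term: -4/(s + 6) ↔ -4e^(-6t); 3·s/(s^2 + 16) ↔ 3cos(4t); 1·4/(s^2 + 16) ↔ sin(4t).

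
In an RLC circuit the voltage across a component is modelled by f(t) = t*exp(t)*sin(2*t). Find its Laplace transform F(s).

F(s) = 4*(s - 1)/(s^2 - 2*s + 5)^2

L{sin(2t)} = 2/(s^2 + 4).
Multiplying by e^(t) shifts s → s - 1, so L{exp(t)*sin(2*t)} = 2/((s - 1)^2 + 4).
Then apply L{t·g(t)} = -d/ds[G(s)] with G(s) = 2/((s - 1)^2 + 4):
differentiating 1 time and applying the sign gives 4*(s - 1)/(s^2 - 2*s + 5)^2.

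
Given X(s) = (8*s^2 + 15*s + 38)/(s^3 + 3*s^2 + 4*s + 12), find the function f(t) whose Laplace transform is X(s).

Factor the denominator: s^3 + 3*s^2 + 4*s + 12 = (s + 3)*(s^2 + 4).
Partial fraction decomposition gives [5/(s + 3)] + [3*s/(s^2 + 4)] + [6/(s^2 + 4)].
Invert each term: 5/(s + 3) ↔ 5e^(-3t); 3·s/(s^2 + 4) ↔ 3cos(2t); 3·2/(s^2 + 4) ↔ 3sin(2t).

f(t) = 3*sin(2*t) + 3*cos(2*t) + 5*exp(-3*t)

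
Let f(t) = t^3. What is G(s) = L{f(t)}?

L{t^3} = 3!/s^4 = 6/s^4.

G(s) = 6/s^4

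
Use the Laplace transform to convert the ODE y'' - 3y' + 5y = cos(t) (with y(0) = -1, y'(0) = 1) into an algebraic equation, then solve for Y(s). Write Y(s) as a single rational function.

Y(s) = (-s^3 + 4*s^2 + 4)/(s^4 - 3*s^3 + 6*s^2 - 3*s + 5)

Apply the Laplace transform to the equation.
The derivative rules (L{y''} = s^2 Y - s·y(0) - y'(0) and L{y'} = sY - y(0), with y(0) = -1, y'(0) = 1) turn the left side into (s^2 - 3*s + 5)Y - (-s + 4).
The right side is L{cos(t)} = s/(s^2 + 1).
So (s^2 - 3*s + 5)Y = s/(s^2 + 1) + (-s + 4).
Divide through and combine into a single rational function.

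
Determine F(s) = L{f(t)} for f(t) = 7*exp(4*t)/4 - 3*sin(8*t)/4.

F(s) = -6/(s^2 + 64) + 7/(4*(s - 4))

The transform is linear, so treat each term independently.
(-3/4)·[L{sin(8t)} = 8/(s^2 + 64)]; (7/4)·[L{e^(4t)} = 1/(s - 4)].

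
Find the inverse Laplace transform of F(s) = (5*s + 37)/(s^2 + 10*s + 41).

Complete the square in the denominator: s^2 + 10*s + 41 = (s + 5)^2 + 4^2.
Split the numerator to match: 5*s + 37 = 5·(s + 5) + 3·4.
Invert each term: 5·(s + 5)/((s + 5)^2 + 16) ↔ 5e^(-5t)cos(4t); 3·4/((s + 5)^2 + 16) ↔ 3e^(-5t)sin(4t).

3*exp(-5*t)*sin(4*t) + 5*exp(-5*t)*cos(4*t)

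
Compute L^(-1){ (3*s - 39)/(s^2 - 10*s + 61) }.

Complete the square in the denominator: s^2 - 10*s + 61 = (s - 5)^2 + 6^2.
Split the numerator to match: 3*s - 39 = 3·(s - 5) - 4·6.
Invert each term: 3·(s - 5)/((s - 5)^2 + 36) ↔ 3e^(5t)cos(6t); -4·6/((s - 5)^2 + 36) ↔ -4e^(5t)sin(6t).

-4*exp(5*t)*sin(6*t) + 3*exp(5*t)*cos(6*t)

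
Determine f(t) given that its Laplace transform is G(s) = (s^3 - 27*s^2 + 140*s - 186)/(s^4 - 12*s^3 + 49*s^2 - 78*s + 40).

Factor the denominator: s^4 - 12*s^3 + 49*s^2 - 78*s + 40 = (s - 5)*(s - 4)*(s - 2)*(s - 1).
Partial fraction decomposition gives [-1/(s - 4)] + [-3/(s - 5)] + [6/(s - 1)] + [-1/(s - 2)].
Invert each term: -1/(s - 4) ↔ -e^(4t); -3/(s - 5) ↔ -3e^(5t); 6/(s - 1) ↔ 6e^(t); -1/(s - 2) ↔ -e^(2t).

f(t) = -3*exp(5*t) - exp(4*t) - exp(2*t) + 6*exp(t)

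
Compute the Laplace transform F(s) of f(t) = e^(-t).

F(s) = 1/(s + 1)

L{1} = 1/s.
By the first shifting theorem, multiplying by e^(-t) replaces s with s + 1.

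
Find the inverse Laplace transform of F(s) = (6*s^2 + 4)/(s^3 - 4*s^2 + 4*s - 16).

5*exp(4*t) + 2*sin(2*t) + cos(2*t)

Factor the denominator: s^3 - 4*s^2 + 4*s - 16 = (s - 4)*(s^2 + 4).
Partial fraction decomposition gives [5/(s - 4)] + [s/(s^2 + 4)] + [4/(s^2 + 4)].
Invert each term: 5/(s - 4) ↔ 5e^(4t); 1·s/(s^2 + 4) ↔ cos(2t); 2·2/(s^2 + 4) ↔ 2sin(2t).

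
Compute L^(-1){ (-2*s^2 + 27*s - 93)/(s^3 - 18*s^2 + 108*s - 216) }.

Factor the denominator: s^3 - 18*s^2 + 108*s - 216 = (s - 6)^3.
Partial fraction decomposition gives [-2/(s - 6)] + [3/(s - 6)^2] + [-3/(s - 6)^3].
Invert each term: -2/(s - 6) ↔ -2e^(6t); 3/(s - 6)^2 ↔ 3t·e^(6t); -3/(s - 6)^3 ↔ (-3/2)t^2·e^(6t).

-3*t^2*exp(6*t)/2 + 3*t*exp(6*t) - 2*exp(6*t)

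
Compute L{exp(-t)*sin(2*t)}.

L{sin(2t)} = 2/(s^2 + 4).
By the first shifting theorem, multiplying by e^(-t) replaces s with s + 1.

2/((s + 1)^2 + 4)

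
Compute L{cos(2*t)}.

L{cos(2t)} = s/(s^2 + 4).

s/(s^2 + 4)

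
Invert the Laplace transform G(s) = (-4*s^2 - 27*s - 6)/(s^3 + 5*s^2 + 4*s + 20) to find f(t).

f(t) = -sin(2*t) - 5*cos(2*t) + exp(-5*t)

Factor the denominator: s^3 + 5*s^2 + 4*s + 20 = (s + 5)*(s^2 + 4).
Partial fraction decomposition gives [1/(s + 5)] + [-5*s/(s^2 + 4)] + [-2/(s^2 + 4)].
Invert each term: 1/(s + 5) ↔ e^(-5t); -5·s/(s^2 + 4) ↔ -5cos(2t); -1·2/(s^2 + 4) ↔ -sin(2t).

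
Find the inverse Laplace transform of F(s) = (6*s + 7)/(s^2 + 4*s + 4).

-5*t*exp(-2*t) + 6*exp(-2*t)

Factor the denominator: s^2 + 4*s + 4 = (s + 2)^2.
Partial fraction decomposition gives [6/(s + 2)] + [-5/(s + 2)^2].
Invert each term: 6/(s + 2) ↔ 6e^(-2t); -5/(s + 2)^2 ↔ -5t·e^(-2t).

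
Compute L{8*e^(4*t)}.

L{8} = 8/s.
By the first shifting theorem, multiplying by e^(4t) replaces s with s - 4.

8/(s - 4)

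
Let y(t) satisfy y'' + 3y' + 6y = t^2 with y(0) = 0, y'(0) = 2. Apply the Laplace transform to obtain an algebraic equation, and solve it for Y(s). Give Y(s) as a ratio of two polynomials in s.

Y(s) = (2*s^3 + 2)/(s^5 + 3*s^4 + 6*s^3)

Apply the Laplace transform to the equation.
With L{y''} = s^2 Y - s·y(0) - y'(0) and L{y'} = sY - y(0), with y(0) = 0, y'(0) = 2: the LHS transforms to (s^2 + 3*s + 6)Y - (2).
The right side is L{t^2} = 2/s^3.
So (s^2 + 3*s + 6)Y = 2/s^3 + (2).
Solve for Y(s) and write it as one ratio of polynomials.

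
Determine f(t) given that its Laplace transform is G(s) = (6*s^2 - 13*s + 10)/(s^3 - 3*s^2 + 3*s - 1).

f(t) = 3*t^2*exp(t)/2 - t*exp(t) + 6*exp(t)

Factor the denominator: s^3 - 3*s^2 + 3*s - 1 = (s - 1)^3.
Partial fraction decomposition gives [6/(s - 1)] + [-1/(s - 1)^2] + [3/(s - 1)^3].
Invert each term: 6/(s - 1) ↔ 6e^(t); -1/(s - 1)^2 ↔ -t·e^(t); 3/(s - 1)^3 ↔ (3/2)t^2·e^(t).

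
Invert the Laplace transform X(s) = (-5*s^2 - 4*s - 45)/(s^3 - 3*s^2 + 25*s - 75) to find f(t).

f(t) = -3*exp(3*t) - 2*sin(5*t) - 2*cos(5*t)

Factor the denominator: s^3 - 3*s^2 + 25*s - 75 = (s - 3)*(s^2 + 25).
Partial fraction decomposition gives [-3/(s - 3)] + [-2*s/(s^2 + 25)] + [-10/(s^2 + 25)].
Invert each term: -3/(s - 3) ↔ -3e^(3t); -2·s/(s^2 + 25) ↔ -2cos(5t); -2·5/(s^2 + 25) ↔ -2sin(5t).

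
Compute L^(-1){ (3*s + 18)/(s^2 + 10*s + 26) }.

Complete the square in the denominator: s^2 + 10*s + 26 = (s + 5)^2 + 1^2.
Split the numerator to match: 3*s + 18 = 3·(s + 5) + 3·1.
Invert each term: 3·(s + 5)/((s + 5)^2 + 1) ↔ 3e^(-5t)cos(t); 3·1/((s + 5)^2 + 1) ↔ 3e^(-5t)sin(t).

3*exp(-5*t)*sin(t) + 3*exp(-5*t)*cos(t)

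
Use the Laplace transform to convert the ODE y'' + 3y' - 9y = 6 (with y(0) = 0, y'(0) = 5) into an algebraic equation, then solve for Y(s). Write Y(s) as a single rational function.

Y(s) = (5*s + 6)/(s^3 + 3*s^2 - 9*s)

Apply the Laplace transform to the equation.
Using L{y''} = s^2 Y - s·y(0) - y'(0) and L{y'} = sY - y(0), with y(0) = 0, y'(0) = 5, the left side becomes (s^2 + 3*s - 9)Y - (5).
The right side is L{6} = 6/s.
So (s^2 + 3*s - 9)Y = 6/s + (5).
Isolate Y and clear denominators.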